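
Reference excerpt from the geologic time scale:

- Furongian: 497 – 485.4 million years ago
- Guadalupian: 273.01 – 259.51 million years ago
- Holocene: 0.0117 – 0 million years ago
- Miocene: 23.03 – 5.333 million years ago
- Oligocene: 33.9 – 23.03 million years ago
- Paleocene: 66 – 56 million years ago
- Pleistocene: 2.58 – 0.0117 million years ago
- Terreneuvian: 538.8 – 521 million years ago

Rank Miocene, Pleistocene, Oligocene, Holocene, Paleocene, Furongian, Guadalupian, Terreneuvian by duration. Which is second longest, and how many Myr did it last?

Start − end for each: Miocene 23.03 − 5.333 = 17.697; Pleistocene 2.58 − 0.0117 = 2.5683; Oligocene 33.9 − 23.03 = 10.87; Holocene 0.0117 − 0 = 0.0117; Paleocene 66 − 56 = 10; Furongian 497 − 485.4 = 11.6; Guadalupian 273.01 − 259.51 = 13.5; Terreneuvian 538.8 − 521 = 17.8.
Ranking these from longest: Terreneuvian > Miocene > Guadalupian > Furongian > Oligocene > Paleocene > Pleistocene > Holocene.
Position 2 in that ranking is Miocene, which lasted 17.697 Myr.

Miocene, 17.697 million years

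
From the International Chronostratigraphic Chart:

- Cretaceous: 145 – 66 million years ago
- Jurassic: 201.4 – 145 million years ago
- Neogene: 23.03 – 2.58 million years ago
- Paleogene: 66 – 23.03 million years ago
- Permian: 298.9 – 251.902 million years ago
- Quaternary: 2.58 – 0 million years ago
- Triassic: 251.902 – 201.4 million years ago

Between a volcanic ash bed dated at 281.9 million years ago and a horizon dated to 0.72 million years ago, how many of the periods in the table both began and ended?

The older date is 281.9 Ma and the younger is 0.72 Ma.
Periods with start < 281.9 and end > 0.72 Ma: Triassic (251.902–201.4), Jurassic (201.4–145), Cretaceous (145–66), Paleogene (66–23.03), Neogene (23.03–2.58).
That is 5 complete periods.

5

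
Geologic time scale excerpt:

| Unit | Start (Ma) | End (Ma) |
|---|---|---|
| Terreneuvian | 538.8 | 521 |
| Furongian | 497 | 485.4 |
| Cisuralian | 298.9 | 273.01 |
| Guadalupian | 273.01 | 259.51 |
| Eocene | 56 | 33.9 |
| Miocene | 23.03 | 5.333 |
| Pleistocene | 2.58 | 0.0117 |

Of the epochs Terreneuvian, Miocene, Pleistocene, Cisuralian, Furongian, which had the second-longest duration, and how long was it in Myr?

Durations: Terreneuvian 17.8; Miocene 17.697; Pleistocene 2.5683; Cisuralian 25.89; Furongian 11.6 Myr.
Sorted longest-first: Cisuralian (25.89), Terreneuvian (17.8), Miocene (17.697), Furongian (11.6), Pleistocene (2.5683).
The second longest is Terreneuvian at 17.8 Myr.

Terreneuvian, 17.8 million years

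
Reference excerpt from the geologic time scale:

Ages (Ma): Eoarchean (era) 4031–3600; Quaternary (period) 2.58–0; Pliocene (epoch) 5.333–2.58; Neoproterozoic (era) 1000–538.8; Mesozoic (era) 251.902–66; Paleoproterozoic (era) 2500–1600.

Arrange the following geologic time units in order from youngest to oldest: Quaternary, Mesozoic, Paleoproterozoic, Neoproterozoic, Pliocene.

Sorting by start age (ascending Ma, since larger Ma = older): Quaternary began 2.58, Pliocene began 5.333, Mesozoic began 251.902, Neoproterozoic began 1000, Paleoproterozoic began 2500.

Quaternary, Pliocene, Mesozoic, Neoproterozoic, Paleoproterozoic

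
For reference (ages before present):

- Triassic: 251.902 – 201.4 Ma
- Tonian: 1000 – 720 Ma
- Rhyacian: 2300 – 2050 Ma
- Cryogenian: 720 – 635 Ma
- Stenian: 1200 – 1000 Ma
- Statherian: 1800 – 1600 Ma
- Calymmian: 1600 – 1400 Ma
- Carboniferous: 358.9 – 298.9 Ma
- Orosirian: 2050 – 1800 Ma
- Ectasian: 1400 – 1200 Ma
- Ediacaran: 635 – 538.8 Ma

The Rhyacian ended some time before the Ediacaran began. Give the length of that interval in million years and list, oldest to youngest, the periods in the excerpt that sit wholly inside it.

End of Rhyacian = 2050 Ma; start of Ediacaran = 635 Ma.
Gap = 2050 − 635 = 1415 Myr.
Periods wholly inside 2050–635 Ma: Orosirian (2050–1800), Statherian (1800–1600), Calymmian (1600–1400), Ectasian (1400–1200), Stenian (1200–1000), Tonian (1000–720), Cryogenian (720–635).

1415 million years; Orosirian, Statherian, Calymmian, Ectasian, Stenian, Tonian, Cryogenian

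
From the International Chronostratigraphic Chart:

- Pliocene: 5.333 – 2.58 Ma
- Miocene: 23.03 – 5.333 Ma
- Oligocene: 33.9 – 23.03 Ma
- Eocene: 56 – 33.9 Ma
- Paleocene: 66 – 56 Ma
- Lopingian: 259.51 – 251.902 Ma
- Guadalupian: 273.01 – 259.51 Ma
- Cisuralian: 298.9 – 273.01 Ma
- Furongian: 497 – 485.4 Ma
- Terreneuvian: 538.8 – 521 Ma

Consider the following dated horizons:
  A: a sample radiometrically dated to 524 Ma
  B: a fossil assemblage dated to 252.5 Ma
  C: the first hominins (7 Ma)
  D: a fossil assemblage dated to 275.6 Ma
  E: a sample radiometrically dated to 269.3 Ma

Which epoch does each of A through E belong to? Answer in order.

A — Terreneuvian; B — Lopingian; C — Miocene; D — Cisuralian; E — Guadalupian

Match each age against the start–end ranges in the excerpt: A = 524 Ma → Terreneuvian (538.8–521); B = 252.5 Ma → Lopingian (259.51–251.902); C = 7 Ma → Miocene (23.03–5.333); D = 275.6 Ma → Cisuralian (298.9–273.01); E = 269.3 Ma → Guadalupian (273.01–259.51).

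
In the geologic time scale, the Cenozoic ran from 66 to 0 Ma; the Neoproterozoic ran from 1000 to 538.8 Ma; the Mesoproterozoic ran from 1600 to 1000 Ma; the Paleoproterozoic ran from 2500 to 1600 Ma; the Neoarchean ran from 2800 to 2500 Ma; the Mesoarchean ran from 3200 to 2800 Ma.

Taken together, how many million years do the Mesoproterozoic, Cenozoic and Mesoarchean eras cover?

1066 million years

Each duration: Mesoproterozoic = 600; Cenozoic = 66; Mesoarchean = 400.
Sum: 600 + 66 + 400 = 1066 Myr.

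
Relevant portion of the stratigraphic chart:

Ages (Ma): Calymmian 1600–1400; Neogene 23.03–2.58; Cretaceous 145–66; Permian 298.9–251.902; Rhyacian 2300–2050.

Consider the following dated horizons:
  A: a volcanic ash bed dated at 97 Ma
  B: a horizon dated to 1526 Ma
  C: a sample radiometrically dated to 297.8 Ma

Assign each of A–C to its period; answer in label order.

A — Cretaceous; B — Calymmian; C — Permian

Match each age against the start–end ranges in the excerpt: A = 97 Ma → Cretaceous (145–66); B = 1526 Ma → Calymmian (1600–1400); C = 297.8 Ma → Permian (298.9–251.902).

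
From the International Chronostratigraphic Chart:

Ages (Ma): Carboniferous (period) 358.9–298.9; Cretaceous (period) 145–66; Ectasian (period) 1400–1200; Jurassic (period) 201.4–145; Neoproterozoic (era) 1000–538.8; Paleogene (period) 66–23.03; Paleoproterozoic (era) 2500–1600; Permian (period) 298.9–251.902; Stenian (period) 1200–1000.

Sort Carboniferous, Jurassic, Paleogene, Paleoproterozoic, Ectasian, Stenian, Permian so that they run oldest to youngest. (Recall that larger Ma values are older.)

Paleoproterozoic, Ectasian, Stenian, Carboniferous, Permian, Jurassic, Paleogene

The oldest of these is Paleoproterozoic (starts 2500 Ma) and the youngest is Paleogene (ends 23.03 Ma).
In between, by decreasing start age: Ectasian (1400), Stenian (1200), Carboniferous (358.9), Permian (298.9), Jurassic (201.4).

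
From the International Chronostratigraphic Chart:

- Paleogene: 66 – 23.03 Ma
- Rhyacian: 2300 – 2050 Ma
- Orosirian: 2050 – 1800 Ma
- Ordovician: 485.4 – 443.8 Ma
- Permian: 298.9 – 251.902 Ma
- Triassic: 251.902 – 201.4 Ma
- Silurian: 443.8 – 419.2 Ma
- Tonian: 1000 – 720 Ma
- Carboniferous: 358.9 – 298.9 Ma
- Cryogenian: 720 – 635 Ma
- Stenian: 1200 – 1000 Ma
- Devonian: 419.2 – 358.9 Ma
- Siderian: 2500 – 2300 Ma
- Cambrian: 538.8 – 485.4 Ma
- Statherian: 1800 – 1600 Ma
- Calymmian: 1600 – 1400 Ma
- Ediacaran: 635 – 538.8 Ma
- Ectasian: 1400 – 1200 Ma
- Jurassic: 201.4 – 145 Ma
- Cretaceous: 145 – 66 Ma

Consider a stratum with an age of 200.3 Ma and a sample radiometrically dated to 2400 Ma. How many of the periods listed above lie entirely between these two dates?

16

The older date is 2400 Ma and the younger is 200.3 Ma.
Periods with start < 2400 and end > 200.3 Ma: Rhyacian (2300–2050), Orosirian (2050–1800), Statherian (1800–1600), Calymmian (1600–1400), Ectasian (1400–1200), Stenian (1200–1000), Tonian (1000–720), Cryogenian (720–635), Ediacaran (635–538.8), Cambrian (538.8–485.4), Ordovician (485.4–443.8), Silurian (443.8–419.2), Devonian (419.2–358.9), Carboniferous (358.9–298.9), Permian (298.9–251.902), Triassic (251.902–201.4).
That is 16 complete periods.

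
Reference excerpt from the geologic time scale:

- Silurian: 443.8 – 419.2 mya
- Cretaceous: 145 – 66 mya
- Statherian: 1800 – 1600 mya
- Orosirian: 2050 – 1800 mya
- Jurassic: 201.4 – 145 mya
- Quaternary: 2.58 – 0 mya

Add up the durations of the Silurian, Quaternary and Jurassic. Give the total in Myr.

83.58 million years

Each duration: Silurian = 24.6; Quaternary = 2.58; Jurassic = 56.4.
Sum: 24.6 + 2.58 + 56.4 = 83.58 Myr.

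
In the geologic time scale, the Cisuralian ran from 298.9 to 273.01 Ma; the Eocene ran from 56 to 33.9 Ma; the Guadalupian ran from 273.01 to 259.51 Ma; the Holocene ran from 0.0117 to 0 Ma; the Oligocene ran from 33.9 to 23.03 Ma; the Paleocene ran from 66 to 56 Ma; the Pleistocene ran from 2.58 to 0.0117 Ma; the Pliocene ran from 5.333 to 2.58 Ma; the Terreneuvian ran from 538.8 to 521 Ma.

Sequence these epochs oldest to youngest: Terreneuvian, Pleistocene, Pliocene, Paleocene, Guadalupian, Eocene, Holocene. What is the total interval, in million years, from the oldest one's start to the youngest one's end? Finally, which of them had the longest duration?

From the excerpt: Terreneuvian 538.8–521; Pleistocene 2.58–0.0117; Pliocene 5.333–2.58; Paleocene 66–56; Guadalupian 273.01–259.51; Eocene 56–33.9; Holocene 0.0117–0 (Ma).
Larger Ma is earlier, so the oldest is Terreneuvian and the youngest is Holocene; oldest to youngest: Terreneuvian, Guadalupian, Paleocene, Eocene, Pliocene, Pleistocene, Holocene.
Oldest start 538.8 minus youngest end 0 gives 538.8 Myr overall.
Individual lengths (start − end): Terreneuvian 17.8; Paleocene 10; Eocene 22.1; Holocene 0.0117; Pliocene 2.753; Pleistocene 2.5683; Guadalupian 13.5. The largest is Eocene at 22.1 Myr.

Terreneuvian → Guadalupian → Paleocene → Eocene → Pliocene → Pleistocene → Holocene; total span 538.8 Myr; longest is Eocene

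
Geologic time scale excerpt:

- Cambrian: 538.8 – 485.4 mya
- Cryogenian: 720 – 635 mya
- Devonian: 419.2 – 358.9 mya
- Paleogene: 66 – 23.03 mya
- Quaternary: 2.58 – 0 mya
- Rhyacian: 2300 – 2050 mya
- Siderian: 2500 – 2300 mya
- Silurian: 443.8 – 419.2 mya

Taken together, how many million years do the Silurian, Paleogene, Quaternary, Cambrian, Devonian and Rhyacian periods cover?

433.85 million years

Duration is start − end for each: (443.8 − 419.2) + (66 − 23.03) + (2.58 − 0) + (538.8 − 485.4) + (419.2 − 358.9) + (2300 − 2050).
That is 24.6 + 42.97 + 2.58 + 53.4 + 60.3 + 250, which totals 433.85 million years.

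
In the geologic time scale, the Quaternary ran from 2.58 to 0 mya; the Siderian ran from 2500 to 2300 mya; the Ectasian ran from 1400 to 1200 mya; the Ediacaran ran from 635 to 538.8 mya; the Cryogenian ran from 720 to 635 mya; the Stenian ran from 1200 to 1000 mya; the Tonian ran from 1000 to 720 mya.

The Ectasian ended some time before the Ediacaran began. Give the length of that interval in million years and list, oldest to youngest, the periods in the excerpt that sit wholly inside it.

The Ectasian closes at 1200 Ma and the Ediacaran opens at 635 Ma, so the interval is 1200 − 635 = 565 Myr.
A period fits inside if it starts at or after 1200 Ma and ends at or before 635 Ma; oldest first that gives Stenian, Tonian, Cryogenian.

565 million years; Stenian, Tonian, Cryogenian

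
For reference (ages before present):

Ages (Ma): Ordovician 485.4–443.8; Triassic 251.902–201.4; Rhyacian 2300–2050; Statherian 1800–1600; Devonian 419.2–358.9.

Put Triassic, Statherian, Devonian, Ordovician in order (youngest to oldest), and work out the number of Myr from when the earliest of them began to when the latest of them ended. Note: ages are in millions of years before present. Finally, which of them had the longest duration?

Start ages (Ma): Statherian 1800, Ordovician 485.4, Devonian 419.2, Triassic 251.902.
Ordered youngest to oldest: Triassic, Devonian, Ordovician, Statherian.
Span = 1800 − 201.4 = 1598.6 Myr.
Durations: Statherian 200, Triassic 50.502, Ordovician 41.6, Devonian 60.3 → longest is Statherian (200 Myr).

Triassic → Devonian → Ordovician → Statherian; total span 1598.6 Myr; longest is Statherian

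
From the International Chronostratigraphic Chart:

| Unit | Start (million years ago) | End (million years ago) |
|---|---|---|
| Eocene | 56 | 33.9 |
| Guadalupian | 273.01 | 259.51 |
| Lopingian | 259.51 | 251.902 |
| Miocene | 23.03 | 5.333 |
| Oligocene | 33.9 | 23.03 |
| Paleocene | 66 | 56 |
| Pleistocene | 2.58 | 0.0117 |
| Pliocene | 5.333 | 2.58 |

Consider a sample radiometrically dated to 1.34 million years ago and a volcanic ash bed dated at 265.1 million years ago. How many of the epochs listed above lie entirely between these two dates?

6

265.1 Ma sits inside the Guadalupian (273.01–259.51) and 1.34 Ma inside the Pleistocene (2.58–0.0117); neither of those is wholly between the two dates.
The listed epochs lying completely between them are Lopingian, Paleocene, Eocene, Oligocene, Miocene, Pliocene — 6 in all.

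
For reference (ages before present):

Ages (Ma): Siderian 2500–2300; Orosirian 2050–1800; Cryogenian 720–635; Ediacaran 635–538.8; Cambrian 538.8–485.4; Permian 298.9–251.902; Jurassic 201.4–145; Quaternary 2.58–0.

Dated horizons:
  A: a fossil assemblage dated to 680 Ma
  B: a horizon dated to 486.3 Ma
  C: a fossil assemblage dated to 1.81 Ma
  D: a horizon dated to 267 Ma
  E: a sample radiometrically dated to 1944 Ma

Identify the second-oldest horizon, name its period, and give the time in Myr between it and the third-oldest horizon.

A, in the Cryogenian; 193.7 million years to B

Larger Ma means older, so oldest first: E 1944 > A 680 > B 486.3 > D 267 > C 1.81.
Counting 2 along gives A (680 Ma); the excerpt puts that inside the Cryogenian, 720–635 Ma.
Next in line is B (486.3 Ma), and 680 − 486.3 = 193.7 Myr.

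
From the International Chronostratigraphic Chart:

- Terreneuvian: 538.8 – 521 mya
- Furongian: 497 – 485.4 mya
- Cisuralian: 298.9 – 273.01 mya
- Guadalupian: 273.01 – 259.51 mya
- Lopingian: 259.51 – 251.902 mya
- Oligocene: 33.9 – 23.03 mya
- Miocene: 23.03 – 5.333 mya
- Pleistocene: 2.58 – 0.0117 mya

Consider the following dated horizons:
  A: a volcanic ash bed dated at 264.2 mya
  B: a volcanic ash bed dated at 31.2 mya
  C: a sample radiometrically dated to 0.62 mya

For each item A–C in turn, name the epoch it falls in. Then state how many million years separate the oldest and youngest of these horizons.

A — Guadalupian; B — Oligocene; C — Pleistocene; span 263.58 million years

A: 264.2 Ma lies in 273.01–259.51 Ma, so Guadalupian.
B: 31.2 Ma lies in 33.9–23.03 Ma, so Oligocene.
C: 0.62 Ma lies in 2.58–0.0117 Ma, so Pleistocene.
Oldest = 264.2 Ma, youngest = 0.62 Ma → span 263.58 Myr.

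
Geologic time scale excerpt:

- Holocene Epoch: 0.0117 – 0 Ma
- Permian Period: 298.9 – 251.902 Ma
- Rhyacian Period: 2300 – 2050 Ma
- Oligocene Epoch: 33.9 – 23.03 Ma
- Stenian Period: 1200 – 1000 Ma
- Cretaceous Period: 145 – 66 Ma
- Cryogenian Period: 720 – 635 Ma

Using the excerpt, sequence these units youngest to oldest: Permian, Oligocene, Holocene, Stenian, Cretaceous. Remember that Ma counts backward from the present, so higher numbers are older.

Holocene, Oligocene, Cretaceous, Permian, Stenian

Sorting by start age (ascending Ma, since larger Ma = older): Holocene began 0.0117, Oligocene began 33.9, Cretaceous began 145, Permian began 298.9, Stenian began 1200.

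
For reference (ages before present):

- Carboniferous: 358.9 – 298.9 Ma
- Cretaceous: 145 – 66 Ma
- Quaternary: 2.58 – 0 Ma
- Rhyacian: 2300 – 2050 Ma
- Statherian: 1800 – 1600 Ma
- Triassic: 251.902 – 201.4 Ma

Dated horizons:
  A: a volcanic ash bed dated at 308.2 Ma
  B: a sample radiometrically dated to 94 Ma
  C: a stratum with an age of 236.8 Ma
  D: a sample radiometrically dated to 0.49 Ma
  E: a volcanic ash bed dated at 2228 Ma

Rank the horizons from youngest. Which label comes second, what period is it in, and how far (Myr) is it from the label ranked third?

B, in the Cretaceous; 142.8 million years to C

Smaller Ma means younger, so youngest first: D 0.49 < B 94 < C 236.8 < A 308.2 < E 2228.
Counting 2 along gives B (94 Ma); the excerpt puts that inside the Cretaceous, 145–66 Ma.
Next in line is C (236.8 Ma), and 236.8 − 94 = 142.8 Myr.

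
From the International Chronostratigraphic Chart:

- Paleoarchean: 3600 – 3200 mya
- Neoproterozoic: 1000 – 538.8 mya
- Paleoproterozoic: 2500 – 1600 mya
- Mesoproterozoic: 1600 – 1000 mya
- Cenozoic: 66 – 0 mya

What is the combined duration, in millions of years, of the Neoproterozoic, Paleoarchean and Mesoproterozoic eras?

1461.2 million years

Each duration: Neoproterozoic = 461.2; Paleoarchean = 400; Mesoproterozoic = 600.
Sum: 461.2 + 400 + 600 = 1461.2 Myr.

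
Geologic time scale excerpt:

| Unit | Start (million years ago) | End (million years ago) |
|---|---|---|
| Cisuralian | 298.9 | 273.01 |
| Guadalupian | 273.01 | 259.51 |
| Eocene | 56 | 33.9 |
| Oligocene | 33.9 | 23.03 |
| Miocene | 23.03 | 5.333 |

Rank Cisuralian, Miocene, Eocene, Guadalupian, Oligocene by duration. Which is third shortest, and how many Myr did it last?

Start − end for each: Cisuralian 298.9 − 273.01 = 25.89; Miocene 23.03 − 5.333 = 17.697; Eocene 56 − 33.9 = 22.1; Guadalupian 273.01 − 259.51 = 13.5; Oligocene 33.9 − 23.03 = 10.87.
Ranking these from shortest: Oligocene < Guadalupian < Miocene < Eocene < Cisuralian.
Position 3 in that ranking is Miocene, which lasted 17.697 Myr.

Miocene, 17.697 million years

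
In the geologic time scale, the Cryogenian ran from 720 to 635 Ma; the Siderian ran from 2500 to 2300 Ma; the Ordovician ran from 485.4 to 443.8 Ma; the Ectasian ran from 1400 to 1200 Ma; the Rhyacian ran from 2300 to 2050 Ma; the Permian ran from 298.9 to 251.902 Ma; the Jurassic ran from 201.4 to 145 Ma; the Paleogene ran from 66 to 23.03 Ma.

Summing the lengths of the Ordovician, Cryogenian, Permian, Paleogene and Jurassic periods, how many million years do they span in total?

272.968 million years

Duration is start − end for each: (485.4 − 443.8) + (720 − 635) + (298.9 − 251.902) + (66 − 23.03) + (201.4 − 145).
That is 41.6 + 85 + 46.998 + 42.97 + 56.4, which totals 272.968 million years.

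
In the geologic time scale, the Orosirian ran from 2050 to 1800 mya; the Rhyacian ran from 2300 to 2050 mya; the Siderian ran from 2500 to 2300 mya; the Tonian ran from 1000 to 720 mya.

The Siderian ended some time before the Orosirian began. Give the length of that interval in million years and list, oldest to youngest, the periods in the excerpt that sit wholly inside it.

End of Siderian = 2300 Ma; start of Orosirian = 2050 Ma.
Gap = 2300 − 2050 = 250 Myr.
Periods wholly inside 2300–2050 Ma: Rhyacian (2300–2050).

250 million years; Rhyacian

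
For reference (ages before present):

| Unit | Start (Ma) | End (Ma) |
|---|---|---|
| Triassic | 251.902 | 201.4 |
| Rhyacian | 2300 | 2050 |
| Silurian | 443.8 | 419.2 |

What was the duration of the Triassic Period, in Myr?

50.502 million years

251.902 − 201.4 = 50.502 million years.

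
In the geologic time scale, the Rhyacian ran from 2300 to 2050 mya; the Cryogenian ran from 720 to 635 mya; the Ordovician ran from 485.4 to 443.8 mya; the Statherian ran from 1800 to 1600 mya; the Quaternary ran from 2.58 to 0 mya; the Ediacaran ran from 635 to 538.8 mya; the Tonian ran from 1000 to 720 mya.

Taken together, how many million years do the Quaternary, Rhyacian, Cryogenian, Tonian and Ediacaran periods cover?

713.78 million years

Duration is start − end for each: (2.58 − 0) + (2300 − 2050) + (720 − 635) + (1000 − 720) + (635 − 538.8).
That is 2.58 + 250 + 85 + 280 + 96.2, which totals 713.78 million years.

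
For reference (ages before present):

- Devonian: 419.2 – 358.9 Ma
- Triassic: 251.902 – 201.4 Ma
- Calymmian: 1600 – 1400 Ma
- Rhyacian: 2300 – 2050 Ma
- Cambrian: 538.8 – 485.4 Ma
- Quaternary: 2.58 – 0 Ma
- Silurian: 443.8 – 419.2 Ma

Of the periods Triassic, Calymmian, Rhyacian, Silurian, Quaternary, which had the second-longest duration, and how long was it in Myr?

Durations: Triassic 50.502; Calymmian 200; Rhyacian 250; Silurian 24.6; Quaternary 2.58 Myr.
Sorted longest-first: Rhyacian (250), Calymmian (200), Triassic (50.502), Silurian (24.6), Quaternary (2.58).
The second longest is Calymmian at 200 Myr.

Calymmian, 200 million years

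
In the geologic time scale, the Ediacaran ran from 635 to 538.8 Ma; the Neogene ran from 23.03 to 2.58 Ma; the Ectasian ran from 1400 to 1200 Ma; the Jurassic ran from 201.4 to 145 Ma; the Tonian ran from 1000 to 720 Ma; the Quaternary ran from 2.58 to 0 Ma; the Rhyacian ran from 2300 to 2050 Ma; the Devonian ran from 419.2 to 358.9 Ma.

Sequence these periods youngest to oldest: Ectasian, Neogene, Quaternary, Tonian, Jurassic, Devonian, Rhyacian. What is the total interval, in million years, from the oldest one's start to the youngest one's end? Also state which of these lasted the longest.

Quaternary, Neogene, Jurassic, Devonian, Tonian, Ectasian, Rhyacian; total span 2300 Myr; longest is Tonian

Start ages (Ma): Rhyacian 2300, Ectasian 1400, Tonian 1000, Devonian 419.2, Jurassic 201.4, Neogene 23.03, Quaternary 2.58.
Ordered youngest to oldest: Quaternary, Neogene, Jurassic, Devonian, Tonian, Ectasian, Rhyacian.
Span = 2300 − 0 = 2300 Myr.
Durations: Rhyacian 250, Ectasian 200, Tonian 280, Devonian 60.3, Quaternary 2.58, Jurassic 56.4, Neogene 20.45 → longest is Tonian (280 Myr).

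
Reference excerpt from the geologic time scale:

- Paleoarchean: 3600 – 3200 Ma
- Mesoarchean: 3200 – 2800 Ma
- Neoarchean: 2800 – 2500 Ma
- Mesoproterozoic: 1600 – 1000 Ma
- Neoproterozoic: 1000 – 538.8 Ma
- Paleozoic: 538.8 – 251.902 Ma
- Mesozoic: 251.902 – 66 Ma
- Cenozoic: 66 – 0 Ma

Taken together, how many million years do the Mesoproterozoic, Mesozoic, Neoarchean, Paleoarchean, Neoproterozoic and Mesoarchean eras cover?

Each duration: Mesoproterozoic = 600; Mesozoic = 185.902; Neoarchean = 300; Paleoarchean = 400; Neoproterozoic = 461.2; Mesoarchean = 400.
Sum: 600 + 185.902 + 300 + 400 + 461.2 + 400 = 2347.102 Myr.

2347.102 million years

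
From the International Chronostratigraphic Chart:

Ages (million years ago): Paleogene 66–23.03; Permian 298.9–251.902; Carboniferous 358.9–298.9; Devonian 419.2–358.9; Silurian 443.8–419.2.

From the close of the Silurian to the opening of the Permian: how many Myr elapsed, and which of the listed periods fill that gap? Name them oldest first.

120.3 million years; Devonian, Carboniferous

The Silurian closes at 419.2 Ma and the Permian opens at 298.9 Ma, so the interval is 419.2 − 298.9 = 120.3 Myr.
A period fits inside if it starts at or after 419.2 Ma and ends at or before 298.9 Ma; oldest first that gives Devonian, Carboniferous.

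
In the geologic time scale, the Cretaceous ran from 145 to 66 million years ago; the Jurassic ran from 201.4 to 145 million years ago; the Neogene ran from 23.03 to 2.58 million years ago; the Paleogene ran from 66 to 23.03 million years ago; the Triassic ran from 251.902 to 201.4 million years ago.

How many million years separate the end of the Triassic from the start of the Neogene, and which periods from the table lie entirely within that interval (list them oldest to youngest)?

178.37 million years; Jurassic, Cretaceous, Paleogene

The Triassic closes at 201.4 Ma and the Neogene opens at 23.03 Ma, so the interval is 201.4 − 23.03 = 178.37 Myr.
A period fits inside if it starts at or after 201.4 Ma and ends at or before 23.03 Ma; oldest first that gives Jurassic, Cretaceous, Paleogene.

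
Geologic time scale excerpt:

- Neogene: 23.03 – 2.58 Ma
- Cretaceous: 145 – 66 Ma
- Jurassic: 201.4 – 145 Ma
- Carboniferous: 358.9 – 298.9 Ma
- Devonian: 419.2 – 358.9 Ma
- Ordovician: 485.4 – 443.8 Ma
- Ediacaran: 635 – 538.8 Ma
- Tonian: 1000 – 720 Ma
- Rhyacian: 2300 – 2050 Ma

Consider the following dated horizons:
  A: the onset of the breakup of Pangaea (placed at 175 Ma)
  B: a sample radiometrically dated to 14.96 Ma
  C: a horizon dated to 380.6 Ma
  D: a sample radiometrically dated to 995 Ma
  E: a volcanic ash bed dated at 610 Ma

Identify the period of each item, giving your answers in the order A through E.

A — Jurassic; B — Neogene; C — Devonian; D — Tonian; E — Ediacaran

A: 175 Ma lies in 201.4–145 Ma, so Jurassic.
B: 14.96 Ma lies in 23.03–2.58 Ma, so Neogene.
C: 380.6 Ma lies in 419.2–358.9 Ma, so Devonian.
D: 995 Ma lies in 1000–720 Ma, so Tonian.
E: 610 Ma lies in 635–538.8 Ma, so Ediacaran.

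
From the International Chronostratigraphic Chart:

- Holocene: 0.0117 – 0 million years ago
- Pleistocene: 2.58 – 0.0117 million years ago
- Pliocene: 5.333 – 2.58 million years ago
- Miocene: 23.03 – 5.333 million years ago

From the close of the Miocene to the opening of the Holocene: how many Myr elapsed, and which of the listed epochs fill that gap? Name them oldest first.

The Miocene closes at 5.333 Ma and the Holocene opens at 0.0117 Ma, so the interval is 5.333 − 0.0117 = 5.3213 Myr.
An epoch fits inside if it starts at or after 5.333 Ma and ends at or before 0.0117 Ma; oldest first that gives Pliocene, Pleistocene.

5.3213 million years; Pliocene, Pleistocene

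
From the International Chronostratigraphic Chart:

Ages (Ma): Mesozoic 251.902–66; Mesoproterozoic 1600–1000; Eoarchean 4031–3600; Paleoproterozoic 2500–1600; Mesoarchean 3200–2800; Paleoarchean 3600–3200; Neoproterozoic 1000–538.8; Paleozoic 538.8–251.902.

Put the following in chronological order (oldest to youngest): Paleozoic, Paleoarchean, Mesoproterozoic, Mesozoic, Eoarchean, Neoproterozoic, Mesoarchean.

Eoarchean, Paleoarchean, Mesoarchean, Mesoproterozoic, Neoproterozoic, Paleozoic, Mesozoic

Sorting by start age (descending Ma, since larger Ma = older): Eoarchean began 4031, Paleoarchean began 3600, Mesoarchean began 3200, Mesoproterozoic began 1600, Neoproterozoic began 1000, Paleozoic began 538.8, Mesozoic began 251.902.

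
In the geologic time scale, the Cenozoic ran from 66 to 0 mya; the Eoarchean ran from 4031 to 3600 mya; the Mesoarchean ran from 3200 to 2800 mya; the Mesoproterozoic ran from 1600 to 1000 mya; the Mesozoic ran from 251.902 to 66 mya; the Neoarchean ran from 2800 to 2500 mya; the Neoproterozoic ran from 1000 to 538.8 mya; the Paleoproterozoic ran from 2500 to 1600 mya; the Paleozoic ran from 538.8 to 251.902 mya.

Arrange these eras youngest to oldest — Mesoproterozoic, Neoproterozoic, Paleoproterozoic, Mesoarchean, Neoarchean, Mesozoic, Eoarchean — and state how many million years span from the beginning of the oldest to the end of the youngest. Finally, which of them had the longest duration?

Mesozoic, Neoproterozoic, Mesoproterozoic, Paleoproterozoic, Neoarchean, Mesoarchean, Eoarchean; total span 3965 Myr; longest is Paleoproterozoic

Start ages (Ma): Eoarchean 4031, Mesoarchean 3200, Neoarchean 2800, Paleoproterozoic 2500, Mesoproterozoic 1600, Neoproterozoic 1000, Mesozoic 251.902.
Ordered youngest to oldest: Mesozoic, Neoproterozoic, Mesoproterozoic, Paleoproterozoic, Neoarchean, Mesoarchean, Eoarchean.
Span = 4031 − 66 = 3965 Myr.
Durations: Mesoproterozoic 600, Mesoarchean 400, Neoarchean 300, Neoproterozoic 461.2, Paleoproterozoic 900, Eoarchean 431, Mesozoic 185.902 → longest is Paleoproterozoic (900 Myr).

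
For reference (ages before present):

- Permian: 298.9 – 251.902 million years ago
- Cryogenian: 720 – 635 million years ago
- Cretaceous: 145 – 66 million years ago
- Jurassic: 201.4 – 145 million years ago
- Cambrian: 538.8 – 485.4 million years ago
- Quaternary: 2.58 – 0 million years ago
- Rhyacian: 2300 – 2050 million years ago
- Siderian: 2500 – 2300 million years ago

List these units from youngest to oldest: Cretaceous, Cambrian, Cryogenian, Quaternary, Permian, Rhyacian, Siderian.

Sorting by start age (ascending Ma, since larger Ma = older): Quaternary start 2.58, Cretaceous start 145, Permian start 298.9, Cambrian start 538.8, Cryogenian start 720, Rhyacian start 2300, Siderian start 2500.

Quaternary, Cretaceous, Permian, Cambrian, Cryogenian, Rhyacian, Siderian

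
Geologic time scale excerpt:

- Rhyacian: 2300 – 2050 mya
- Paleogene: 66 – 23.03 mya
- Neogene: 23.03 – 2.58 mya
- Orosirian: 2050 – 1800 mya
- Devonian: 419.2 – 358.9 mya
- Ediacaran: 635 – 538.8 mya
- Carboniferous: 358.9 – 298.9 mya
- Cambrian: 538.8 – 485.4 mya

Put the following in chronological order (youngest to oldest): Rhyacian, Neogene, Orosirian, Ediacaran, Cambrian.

Neogene, Cambrian, Ediacaran, Orosirian, Rhyacian

Sorting by start age (ascending Ma, since larger Ma = older): Neogene began 23.03, Cambrian began 538.8, Ediacaran began 635, Orosirian began 2050, Rhyacian began 2300.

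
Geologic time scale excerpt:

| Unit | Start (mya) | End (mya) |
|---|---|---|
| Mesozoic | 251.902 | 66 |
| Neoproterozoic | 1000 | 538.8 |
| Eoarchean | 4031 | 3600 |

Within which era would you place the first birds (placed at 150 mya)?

150 Ma lies between 251.902 and 66 Ma, so it falls in the Mesozoic.

Mesozoic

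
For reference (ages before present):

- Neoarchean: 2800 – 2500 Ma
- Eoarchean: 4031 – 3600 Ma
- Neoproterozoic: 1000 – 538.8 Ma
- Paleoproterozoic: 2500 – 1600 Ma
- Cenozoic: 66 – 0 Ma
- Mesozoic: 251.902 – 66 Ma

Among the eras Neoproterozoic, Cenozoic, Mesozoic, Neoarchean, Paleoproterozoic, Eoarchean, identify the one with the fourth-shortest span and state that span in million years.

Start − end for each: Neoproterozoic 1000 − 538.8 = 461.2; Cenozoic 66 − 0 = 66; Mesozoic 251.902 − 66 = 185.902; Neoarchean 2800 − 2500 = 300; Paleoproterozoic 2500 − 1600 = 900; Eoarchean 4031 − 3600 = 431.
Ranking these from shortest: Cenozoic < Mesozoic < Neoarchean < Eoarchean < Neoproterozoic < Paleoproterozoic.
Position 4 in that ranking is Eoarchean, which lasted 431 Myr.

Eoarchean, 431 million years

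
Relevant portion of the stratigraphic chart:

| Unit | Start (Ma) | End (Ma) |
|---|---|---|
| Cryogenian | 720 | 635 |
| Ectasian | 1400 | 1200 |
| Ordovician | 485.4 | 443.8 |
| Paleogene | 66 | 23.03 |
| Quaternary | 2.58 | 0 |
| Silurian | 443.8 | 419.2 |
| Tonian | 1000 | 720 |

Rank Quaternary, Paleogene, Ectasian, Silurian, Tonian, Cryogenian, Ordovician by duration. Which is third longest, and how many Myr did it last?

Cryogenian, 85 million years

Start − end for each: Quaternary 2.58 − 0 = 2.58; Paleogene 66 − 23.03 = 42.97; Ectasian 1400 − 1200 = 200; Silurian 443.8 − 419.2 = 24.6; Tonian 1000 − 720 = 280; Cryogenian 720 − 635 = 85; Ordovician 485.4 − 443.8 = 41.6.
Ranking these from longest: Tonian > Ectasian > Cryogenian > Paleogene > Ordovician > Silurian > Quaternary.
Position 3 in that ranking is Cryogenian, which lasted 85 Myr.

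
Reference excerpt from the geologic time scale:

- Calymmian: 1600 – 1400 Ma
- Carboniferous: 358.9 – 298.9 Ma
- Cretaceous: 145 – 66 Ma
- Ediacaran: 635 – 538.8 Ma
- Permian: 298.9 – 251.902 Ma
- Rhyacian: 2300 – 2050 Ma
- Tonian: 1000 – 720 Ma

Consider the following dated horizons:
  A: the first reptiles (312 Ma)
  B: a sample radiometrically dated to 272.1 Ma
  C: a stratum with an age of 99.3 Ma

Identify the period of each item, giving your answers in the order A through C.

A: 312 Ma lies in 358.9–298.9 Ma, so Carboniferous.
B: 272.1 Ma lies in 298.9–251.902 Ma, so Permian.
C: 99.3 Ma lies in 145–66 Ma, so Cretaceous.

A — Carboniferous; B — Permian; C — Cretaceous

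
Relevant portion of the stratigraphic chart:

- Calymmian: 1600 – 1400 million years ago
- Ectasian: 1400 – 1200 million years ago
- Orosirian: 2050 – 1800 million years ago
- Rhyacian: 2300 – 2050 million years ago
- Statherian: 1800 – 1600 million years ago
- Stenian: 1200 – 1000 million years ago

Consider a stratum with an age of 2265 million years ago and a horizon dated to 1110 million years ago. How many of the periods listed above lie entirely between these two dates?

2265 Ma sits inside the Rhyacian (2300–2050) and 1110 Ma inside the Stenian (1200–1000); neither of those is wholly between the two dates.
The listed periods lying completely between them are Orosirian, Statherian, Calymmian, Ectasian — 4 in all.

4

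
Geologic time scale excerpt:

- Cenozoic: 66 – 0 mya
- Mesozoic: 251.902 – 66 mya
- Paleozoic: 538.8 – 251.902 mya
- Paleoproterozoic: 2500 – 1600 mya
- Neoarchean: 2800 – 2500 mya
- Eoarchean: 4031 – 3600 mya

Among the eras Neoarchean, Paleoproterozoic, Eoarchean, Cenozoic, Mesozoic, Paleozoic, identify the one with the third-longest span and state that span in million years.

Durations: Neoarchean 300; Paleoproterozoic 900; Eoarchean 431; Cenozoic 66; Mesozoic 185.902; Paleozoic 286.898 Myr.
Sorted longest-first: Paleoproterozoic (900), Eoarchean (431), Neoarchean (300), Paleozoic (286.898), Mesozoic (185.902), Cenozoic (66).
The third longest is Neoarchean at 300 Myr.

Neoarchean, 300 million years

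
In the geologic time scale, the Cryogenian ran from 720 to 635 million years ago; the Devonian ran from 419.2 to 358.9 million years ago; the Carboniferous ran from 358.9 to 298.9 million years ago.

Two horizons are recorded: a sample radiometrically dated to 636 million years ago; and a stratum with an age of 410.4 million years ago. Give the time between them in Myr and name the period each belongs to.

225.6 million years apart; the first in the Cryogenian, the second in the Devonian

Elapsed time: 636 − 410.4 = 225.6 Myr.
636 Ma lies within 720–635 Ma: Cryogenian.
410.4 Ma lies within 419.2–358.9 Ma: Devonian.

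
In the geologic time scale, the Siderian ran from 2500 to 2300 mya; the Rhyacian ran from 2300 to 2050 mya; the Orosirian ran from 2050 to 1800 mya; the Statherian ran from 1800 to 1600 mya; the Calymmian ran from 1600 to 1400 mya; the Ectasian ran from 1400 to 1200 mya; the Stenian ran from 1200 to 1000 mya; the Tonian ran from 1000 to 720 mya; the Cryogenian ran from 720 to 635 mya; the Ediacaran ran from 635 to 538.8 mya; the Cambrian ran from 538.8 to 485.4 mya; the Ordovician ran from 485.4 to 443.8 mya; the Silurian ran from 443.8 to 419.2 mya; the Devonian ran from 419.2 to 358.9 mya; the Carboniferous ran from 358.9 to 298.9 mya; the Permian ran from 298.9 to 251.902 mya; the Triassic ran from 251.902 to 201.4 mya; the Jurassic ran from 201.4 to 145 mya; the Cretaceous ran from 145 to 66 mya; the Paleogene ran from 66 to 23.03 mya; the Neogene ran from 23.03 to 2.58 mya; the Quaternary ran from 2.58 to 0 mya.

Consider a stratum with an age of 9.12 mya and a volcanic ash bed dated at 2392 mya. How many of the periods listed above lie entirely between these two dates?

19

The older date is 2392 Ma and the younger is 9.12 Ma.
Periods with start < 2392 and end > 9.12 Ma: Rhyacian (2300–2050), Orosirian (2050–1800), Statherian (1800–1600), Calymmian (1600–1400), Ectasian (1400–1200), Stenian (1200–1000), Tonian (1000–720), Cryogenian (720–635), Ediacaran (635–538.8), Cambrian (538.8–485.4), Ordovician (485.4–443.8), Silurian (443.8–419.2), Devonian (419.2–358.9), Carboniferous (358.9–298.9), Permian (298.9–251.902), Triassic (251.902–201.4), Jurassic (201.4–145), Cretaceous (145–66), Paleogene (66–23.03).
That is 19 complete periods.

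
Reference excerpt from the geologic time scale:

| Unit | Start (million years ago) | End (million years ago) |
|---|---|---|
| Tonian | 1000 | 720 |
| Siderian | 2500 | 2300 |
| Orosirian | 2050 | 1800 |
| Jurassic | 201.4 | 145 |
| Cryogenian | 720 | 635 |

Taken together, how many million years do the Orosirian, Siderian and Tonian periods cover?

Each duration: Orosirian = 250; Siderian = 200; Tonian = 280.
Sum: 250 + 200 + 280 = 730 Myr.

730 million years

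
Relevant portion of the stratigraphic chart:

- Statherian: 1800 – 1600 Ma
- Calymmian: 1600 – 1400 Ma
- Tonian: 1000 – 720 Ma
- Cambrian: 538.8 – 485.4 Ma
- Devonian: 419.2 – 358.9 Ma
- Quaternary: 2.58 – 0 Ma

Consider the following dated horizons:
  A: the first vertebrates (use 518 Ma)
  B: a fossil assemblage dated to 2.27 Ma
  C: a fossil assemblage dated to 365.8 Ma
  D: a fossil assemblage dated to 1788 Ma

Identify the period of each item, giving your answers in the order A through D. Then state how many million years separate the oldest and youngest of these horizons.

A — Cambrian; B — Quaternary; C — Devonian; D — Statherian; span 1785.73 million years

A: 518 Ma lies in 538.8–485.4 Ma, so Cambrian.
B: 2.27 Ma lies in 2.58–0 Ma, so Quaternary.
C: 365.8 Ma lies in 419.2–358.9 Ma, so Devonian.
D: 1788 Ma lies in 1800–1600 Ma, so Statherian.
Oldest = 1788 Ma, youngest = 2.27 Ma → span 1785.73 Myr.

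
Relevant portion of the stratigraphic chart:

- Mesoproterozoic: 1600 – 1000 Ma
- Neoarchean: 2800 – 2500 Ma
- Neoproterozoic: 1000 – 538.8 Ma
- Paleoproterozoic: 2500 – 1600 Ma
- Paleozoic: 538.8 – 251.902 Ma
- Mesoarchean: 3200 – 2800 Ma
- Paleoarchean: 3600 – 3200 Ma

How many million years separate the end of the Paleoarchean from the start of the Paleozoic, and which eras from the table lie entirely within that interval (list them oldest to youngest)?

2661.2 million years; Mesoarchean, Neoarchean, Paleoproterozoic, Mesoproterozoic, Neoproterozoic

End of Paleoarchean = 3200 Ma; start of Paleozoic = 538.8 Ma.
Gap = 3200 − 538.8 = 2661.2 Myr.
Eras wholly inside 3200–538.8 Ma: Mesoarchean (3200–2800), Neoarchean (2800–2500), Paleoproterozoic (2500–1600), Mesoproterozoic (1600–1000), Neoproterozoic (1000–538.8).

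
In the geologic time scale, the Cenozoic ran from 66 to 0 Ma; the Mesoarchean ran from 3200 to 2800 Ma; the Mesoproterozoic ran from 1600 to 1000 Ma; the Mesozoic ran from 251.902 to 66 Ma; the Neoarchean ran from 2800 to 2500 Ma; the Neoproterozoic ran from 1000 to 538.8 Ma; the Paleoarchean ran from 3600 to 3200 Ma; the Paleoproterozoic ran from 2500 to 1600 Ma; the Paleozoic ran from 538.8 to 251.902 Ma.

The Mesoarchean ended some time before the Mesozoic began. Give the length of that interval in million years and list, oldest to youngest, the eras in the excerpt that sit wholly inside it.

2548.098 million years; Neoarchean, Paleoproterozoic, Mesoproterozoic, Neoproterozoic, Paleozoic

End of Mesoarchean = 2800 Ma; start of Mesozoic = 251.902 Ma.
Gap = 2800 − 251.902 = 2548.098 Myr.
Eras wholly inside 2800–251.902 Ma: Neoarchean (2800–2500), Paleoproterozoic (2500–1600), Mesoproterozoic (1600–1000), Neoproterozoic (1000–538.8), Paleozoic (538.8–251.902).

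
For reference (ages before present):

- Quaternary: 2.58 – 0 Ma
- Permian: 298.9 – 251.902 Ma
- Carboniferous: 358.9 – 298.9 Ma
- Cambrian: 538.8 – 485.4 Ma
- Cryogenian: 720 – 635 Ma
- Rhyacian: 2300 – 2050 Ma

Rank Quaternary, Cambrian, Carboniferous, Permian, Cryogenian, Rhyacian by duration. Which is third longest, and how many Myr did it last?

Carboniferous, 60 million years

Start − end for each: Quaternary 2.58 − 0 = 2.58; Cambrian 538.8 − 485.4 = 53.4; Carboniferous 358.9 − 298.9 = 60; Permian 298.9 − 251.902 = 46.998; Cryogenian 720 − 635 = 85; Rhyacian 2300 − 2050 = 250.
Ranking these from longest: Rhyacian > Cryogenian > Carboniferous > Cambrian > Permian > Quaternary.
Position 3 in that ranking is Carboniferous, which lasted 60 Myr.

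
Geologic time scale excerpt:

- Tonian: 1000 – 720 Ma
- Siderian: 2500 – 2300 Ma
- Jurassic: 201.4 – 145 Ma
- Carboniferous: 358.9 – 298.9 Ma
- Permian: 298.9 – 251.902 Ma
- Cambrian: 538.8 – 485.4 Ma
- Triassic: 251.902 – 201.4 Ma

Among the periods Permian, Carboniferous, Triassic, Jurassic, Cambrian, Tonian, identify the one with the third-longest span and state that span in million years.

Start − end for each: Permian 298.9 − 251.902 = 46.998; Carboniferous 358.9 − 298.9 = 60; Triassic 251.902 − 201.4 = 50.502; Jurassic 201.4 − 145 = 56.4; Cambrian 538.8 − 485.4 = 53.4; Tonian 1000 − 720 = 280.
Ranking these from longest: Tonian > Carboniferous > Jurassic > Cambrian > Triassic > Permian.
Position 3 in that ranking is Jurassic, which lasted 56.4 Myr.

Jurassic, 56.4 million years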